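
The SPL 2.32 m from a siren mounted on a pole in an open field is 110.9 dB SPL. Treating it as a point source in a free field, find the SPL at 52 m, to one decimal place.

Free-field point source: level drops by 20·log₁₀ of the distance ratio.
ΔL = −20·log₁₀(52/2.32) = -27.01 dB, so L₂ = 110.9 + (-27.01) = 83.9 dB SPL.

83.9 dB SPL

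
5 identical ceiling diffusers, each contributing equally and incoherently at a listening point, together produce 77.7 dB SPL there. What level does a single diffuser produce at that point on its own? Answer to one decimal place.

5 equal incoherent sources add 10·log₁₀(5) = 6.99 dB over one source.
L_one = 77.7 − 6.99 = 70.7 dB SPL.

70.7 dB SPL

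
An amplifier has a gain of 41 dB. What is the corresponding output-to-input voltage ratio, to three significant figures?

Voltage ratio = 10^(dB/20).
10^(41/20) = 10^(2.050) = 112.

112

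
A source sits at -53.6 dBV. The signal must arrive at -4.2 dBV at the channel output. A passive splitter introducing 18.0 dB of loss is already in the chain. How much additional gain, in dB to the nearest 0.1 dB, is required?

The required make-up gain is the shortfall in the dB sum.
G = -4.2 − (-53.6) + 18.0 = 67.4 dB.

67.4 dB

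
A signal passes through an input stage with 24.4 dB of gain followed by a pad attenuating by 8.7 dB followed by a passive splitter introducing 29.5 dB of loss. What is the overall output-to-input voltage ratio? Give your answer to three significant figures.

Net gain = 24.4 + (−8.7) + (−29.5) = -13.8 dB.
Voltage ratio = 10^(-13.8/20) = 0.204.

0.204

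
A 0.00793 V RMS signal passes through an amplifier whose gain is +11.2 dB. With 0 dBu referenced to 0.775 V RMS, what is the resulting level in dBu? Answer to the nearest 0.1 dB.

-28.6 dBu

Input level: 20·log₁₀(0.00793/0.775) = -39.80 dBu.
Output: -39.80 + 11.2 = -28.6 dBu.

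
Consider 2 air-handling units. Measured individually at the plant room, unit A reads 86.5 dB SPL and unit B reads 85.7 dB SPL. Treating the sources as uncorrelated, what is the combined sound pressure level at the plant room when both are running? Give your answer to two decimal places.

89.13 dB SPL

Uncorrelated sources add in intensity (power), not in dB.
L_total = 10·log₁₀(10^(86.5/10) + 10^(85.7/10)) = 10·log₁₀(818200000) = 89.13 dB SPL.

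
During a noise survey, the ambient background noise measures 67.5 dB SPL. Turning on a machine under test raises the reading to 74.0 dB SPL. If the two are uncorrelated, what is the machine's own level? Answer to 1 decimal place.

72.9 dB SPL

Background correction is a power subtraction:
L_src = 10·log₁₀(10^(74.0/10) − 10^(67.5/10)) = 10·log₁₀(19500000) = 72.9 dB SPL.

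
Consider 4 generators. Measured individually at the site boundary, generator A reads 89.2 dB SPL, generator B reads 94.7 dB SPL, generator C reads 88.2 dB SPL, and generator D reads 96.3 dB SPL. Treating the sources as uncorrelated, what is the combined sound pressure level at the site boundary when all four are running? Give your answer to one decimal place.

99.4 dB SPL

Incoherent sources sum as intensities:
L_total = 10·log₁₀(10^(89.2/10) + 10^(94.7/10) + 10^(88.2/10) + 10^(96.3/10)) = 10·log₁₀(8709000000) = 99.4 dB SPL.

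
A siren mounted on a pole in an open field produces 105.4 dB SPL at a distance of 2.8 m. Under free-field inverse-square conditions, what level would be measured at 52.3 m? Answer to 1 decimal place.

80.0 dB SPL

Free-field point source: level drops by 20·log₁₀ of the distance ratio.
ΔL = −20·log₁₀(52.3/2.8) = -25.43 dB, so L₂ = 105.4 + (-25.43) = 80.0 dB SPL.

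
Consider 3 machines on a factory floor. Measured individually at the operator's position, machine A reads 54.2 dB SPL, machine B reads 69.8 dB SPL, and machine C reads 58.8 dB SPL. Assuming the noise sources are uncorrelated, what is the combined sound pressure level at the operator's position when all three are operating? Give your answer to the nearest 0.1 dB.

Add the sources as powers (linear), then convert back to dB:
L_total = 10·log₁₀(10^(54.2/10) + 10^(69.8/10) + 10^(58.8/10)) = 10·log₁₀(10570000) = 70.2 dB SPL.

70.2 dB SPL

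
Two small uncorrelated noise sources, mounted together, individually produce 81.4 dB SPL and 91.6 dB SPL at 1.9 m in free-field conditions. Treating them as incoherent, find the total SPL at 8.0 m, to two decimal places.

79.51 dB SPL

Combined at 1.9 m: 10·log₁₀(10^(81.4/10)+10^(91.6/10)) = 91.996 dB SPL.
Then apply −20·log₁₀(8.0/1.9) = -12.487 dB → 79.51 dB SPL.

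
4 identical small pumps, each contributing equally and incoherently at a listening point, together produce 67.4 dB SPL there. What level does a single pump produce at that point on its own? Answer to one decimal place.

61.4 dB SPL

4 equal incoherent sources add 10·log₁₀(4) = 6.02 dB over one source.
L_one = 67.4 − 6.02 = 61.4 dB SPL.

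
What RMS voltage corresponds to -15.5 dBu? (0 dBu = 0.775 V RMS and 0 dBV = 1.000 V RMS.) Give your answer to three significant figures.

0.130 V

V = 0.775 V × 10^(-15.5/20).
= 0.775 × 0.1679 = 0.130 V.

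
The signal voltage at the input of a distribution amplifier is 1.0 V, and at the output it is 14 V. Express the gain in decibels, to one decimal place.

Voltage is an amplitude quantity, so gain = 20·log₁₀(V_out/V_in).
20·log₁₀(14/1.0) = 20·log₁₀(14.00) = 22.9 dB.

22.9 dB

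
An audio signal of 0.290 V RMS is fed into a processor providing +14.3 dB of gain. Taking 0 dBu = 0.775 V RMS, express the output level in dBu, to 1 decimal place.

Input level: 20·log₁₀(0.290/0.775) = -8.54 dBu.
Output: -8.54 + 14.3 = +5.8 dBu.

+5.8 dBu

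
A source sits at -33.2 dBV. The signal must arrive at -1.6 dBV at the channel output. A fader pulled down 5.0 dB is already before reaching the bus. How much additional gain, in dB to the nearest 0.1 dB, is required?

The required make-up gain is the shortfall in the dB sum.
G = -1.6 − (-33.2) + 5.0 = 36.6 dB.

36.6 dB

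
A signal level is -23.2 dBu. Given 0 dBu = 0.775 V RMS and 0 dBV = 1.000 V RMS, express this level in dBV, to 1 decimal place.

-25.4 dBV

The offset between the scales is 20·log₁₀(0.775/1.000) = −2.214 dB.
So dBV = -23.2 − 2.214 = -25.4 dBV.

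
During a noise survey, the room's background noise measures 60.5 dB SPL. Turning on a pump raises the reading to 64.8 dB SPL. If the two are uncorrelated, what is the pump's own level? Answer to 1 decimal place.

Remove the background by subtracting linear intensities:
L_src = 10·log₁₀(10^(64.8/10) − 10^(60.5/10)) = 10·log₁₀(1898000) = 62.8 dB SPL.

62.8 dB SPL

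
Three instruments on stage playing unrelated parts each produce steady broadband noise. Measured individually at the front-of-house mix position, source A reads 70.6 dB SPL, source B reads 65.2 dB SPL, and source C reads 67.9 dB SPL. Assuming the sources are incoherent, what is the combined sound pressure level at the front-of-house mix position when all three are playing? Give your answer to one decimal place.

73.2 dB SPL

Add the sources as powers (linear), then convert back to dB:
L_total = 10·log₁₀(10^(70.6/10) + 10^(65.2/10) + 10^(67.9/10)) = 10·log₁₀(20960000) = 73.2 dB SPL.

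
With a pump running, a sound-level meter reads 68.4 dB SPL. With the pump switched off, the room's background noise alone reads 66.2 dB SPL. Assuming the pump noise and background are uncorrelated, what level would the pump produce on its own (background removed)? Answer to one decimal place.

Remove the background by subtracting linear intensities:
L_src = 10·log₁₀(10^(68.4/10) − 10^(66.2/10)) = 10·log₁₀(2750000) = 64.4 dB SPL.

64.4 dB SPL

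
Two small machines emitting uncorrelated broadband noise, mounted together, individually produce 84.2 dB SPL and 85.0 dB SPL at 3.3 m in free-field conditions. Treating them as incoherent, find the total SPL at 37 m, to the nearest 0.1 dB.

Combined at 3.3 m: 10·log₁₀(10^(84.2/10)+10^(85.0/10)) = 87.63 dB SPL.
Then apply −20·log₁₀(37/3.3) = -20.99 dB → 66.6 dB SPL.

66.6 dB SPL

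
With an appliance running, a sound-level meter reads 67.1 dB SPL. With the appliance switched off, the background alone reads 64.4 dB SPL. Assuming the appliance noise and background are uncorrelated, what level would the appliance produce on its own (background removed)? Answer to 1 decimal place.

63.8 dB SPL

Subtract intensities: L_src = 10·log₁₀(10^(L_total/10) − 10^(L_bg/10)).
L_src = 10·log₁₀(10^(67.1/10) − 10^(64.4/10)) = 10·log₁₀(2374000) = 63.8 dB SPL.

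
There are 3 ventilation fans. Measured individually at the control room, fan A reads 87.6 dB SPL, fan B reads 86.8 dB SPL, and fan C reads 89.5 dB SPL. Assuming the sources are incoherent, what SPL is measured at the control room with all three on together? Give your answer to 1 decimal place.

92.9 dB SPL

Uncorrelated sources add in intensity (power), not in dB.
L_total = 10·log₁₀(10^(87.6/10) + 10^(86.8/10) + 10^(89.5/10)) = 10·log₁₀(1945000000) = 92.9 dB SPL.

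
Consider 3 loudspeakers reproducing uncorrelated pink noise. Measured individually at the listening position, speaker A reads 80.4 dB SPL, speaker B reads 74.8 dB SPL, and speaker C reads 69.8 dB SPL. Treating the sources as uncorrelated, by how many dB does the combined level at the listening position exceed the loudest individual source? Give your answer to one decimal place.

Uncorrelated sources add in intensity (power), not in dB.
L_total = 10·log₁₀(10^(80.4/10) + 10^(74.8/10) + 10^(69.8/10)) = 81.74 dB SPL.
Excess over the loudest (80.4 dB): 81.74 − 80.4 = 1.3 dB.

1.3 dB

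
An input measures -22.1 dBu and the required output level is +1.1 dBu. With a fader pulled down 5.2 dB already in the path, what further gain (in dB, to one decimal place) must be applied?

28.4 dB

The required make-up gain is the shortfall in the dB sum.
G = +1.1 − (-22.1) + 5.2 = 28.4 dB.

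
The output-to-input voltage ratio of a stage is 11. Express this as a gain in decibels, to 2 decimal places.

For a voltage ratio, dB = 20·log₁₀(V₂/V₁).
20·log₁₀(11) = 20.83 dB.

20.83 dB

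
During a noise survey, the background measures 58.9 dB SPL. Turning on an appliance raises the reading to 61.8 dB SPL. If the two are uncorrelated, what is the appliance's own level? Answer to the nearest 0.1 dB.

Background correction is a power subtraction:
L_src = 10·log₁₀(10^(61.8/10) − 10^(58.9/10)) = 10·log₁₀(737300) = 58.7 dB SPL.

58.7 dB SPL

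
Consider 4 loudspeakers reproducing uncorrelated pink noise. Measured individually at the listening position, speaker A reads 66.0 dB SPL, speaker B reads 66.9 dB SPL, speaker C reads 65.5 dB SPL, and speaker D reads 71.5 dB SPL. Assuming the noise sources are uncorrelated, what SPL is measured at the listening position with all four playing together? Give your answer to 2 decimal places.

74.24 dB SPL

Uncorrelated sources add in intensity (power), not in dB.
L_total = 10·log₁₀(10^(66.0/10) + 10^(66.9/10) + 10^(65.5/10) + 10^(71.5/10)) = 10·log₁₀(26550000) = 74.24 dB SPL.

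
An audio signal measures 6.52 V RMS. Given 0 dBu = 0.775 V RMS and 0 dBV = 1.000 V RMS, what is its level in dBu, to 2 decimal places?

dBu = 20·log₁₀(V / 0.775 V).
20·log₁₀(6.52/0.775) = +18.50 dBu.

+18.50 dBu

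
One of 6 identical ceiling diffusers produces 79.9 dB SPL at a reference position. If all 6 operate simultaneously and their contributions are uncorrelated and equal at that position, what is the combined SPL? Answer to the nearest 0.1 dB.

87.7 dB SPL

6 equal incoherent sources raise the level by 10·log₁₀(6) = 7.78 dB.
L_total = 79.9 + 7.78 = 87.7 dB SPL.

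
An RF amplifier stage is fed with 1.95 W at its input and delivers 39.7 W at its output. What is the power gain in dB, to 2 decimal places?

Power is a power quantity, so gain = 10·log₁₀(P_out/P_in).
10·log₁₀(39.7/1.95) = 10·log₁₀(20.36) = 13.09 dB.

13.09 dB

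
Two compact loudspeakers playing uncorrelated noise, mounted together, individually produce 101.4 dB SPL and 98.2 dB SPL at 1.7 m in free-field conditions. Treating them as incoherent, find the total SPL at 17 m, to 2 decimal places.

Combined at 1.7 m: 10·log₁₀(10^(101.4/10)+10^(98.2/10)) = 103.099 dB SPL.
Then apply −20·log₁₀(17/1.7) = -20.000 dB → 83.10 dB SPL.

83.10 dB SPL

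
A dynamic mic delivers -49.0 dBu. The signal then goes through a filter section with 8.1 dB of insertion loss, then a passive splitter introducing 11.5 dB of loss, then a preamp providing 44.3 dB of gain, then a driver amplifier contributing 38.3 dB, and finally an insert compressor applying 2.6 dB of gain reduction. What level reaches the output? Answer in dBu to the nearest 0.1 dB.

+11.4 dBu

Cascaded gains and losses add directly in dB.
-49.0 − 8.1 − 11.5 + 44.3 + 38.3 − 2.6 = +11.4 dBu.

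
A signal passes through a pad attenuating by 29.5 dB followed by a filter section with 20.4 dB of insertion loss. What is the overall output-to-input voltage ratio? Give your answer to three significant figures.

0.00320

Net gain = (−29.5) + (−20.4) = -49.9 dB.
Voltage ratio = 10^(-49.9/20) = 0.00320.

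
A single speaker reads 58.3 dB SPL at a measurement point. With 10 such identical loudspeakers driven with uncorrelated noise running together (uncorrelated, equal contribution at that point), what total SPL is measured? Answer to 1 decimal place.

10 equal incoherent sources raise the level by 10·log₁₀(10) = 10.00 dB.
L_total = 58.3 + 10.00 = 68.3 dB SPL.

68.3 dB SPL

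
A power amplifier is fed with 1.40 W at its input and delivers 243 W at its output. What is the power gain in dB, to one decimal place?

22.4 dB

Power ratio → dB uses the 10·log₁₀ form:
10·log₁₀(243/1.40) = 10·log₁₀(173.6) = 22.4 dB.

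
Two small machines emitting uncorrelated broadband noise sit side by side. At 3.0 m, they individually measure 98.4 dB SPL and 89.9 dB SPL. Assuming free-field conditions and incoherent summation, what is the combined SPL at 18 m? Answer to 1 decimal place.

83.4 dB SPL

Combined at 3.0 m: 10·log₁₀(10^(98.4/10)+10^(89.9/10)) = 98.97 dB SPL.
Then apply −20·log₁₀(18/3.0) = -15.56 dB → 83.4 dB SPL.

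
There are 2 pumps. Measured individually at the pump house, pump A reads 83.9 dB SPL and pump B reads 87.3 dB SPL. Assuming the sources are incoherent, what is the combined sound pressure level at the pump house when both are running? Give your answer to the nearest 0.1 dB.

Uncorrelated sources add in intensity (power), not in dB.
L_total = 10·log₁₀(10^(83.9/10) + 10^(87.3/10)) = 10·log₁₀(782500000) = 88.9 dB SPL.

88.9 dB SPL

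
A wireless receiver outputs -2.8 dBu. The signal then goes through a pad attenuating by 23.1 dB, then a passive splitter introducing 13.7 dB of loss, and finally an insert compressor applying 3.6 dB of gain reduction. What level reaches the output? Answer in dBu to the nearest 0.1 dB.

-43.2 dBu

Cascaded gains and losses add directly in dB.
-2.8 − 23.1 − 13.7 − 3.6 = -43.2 dBu.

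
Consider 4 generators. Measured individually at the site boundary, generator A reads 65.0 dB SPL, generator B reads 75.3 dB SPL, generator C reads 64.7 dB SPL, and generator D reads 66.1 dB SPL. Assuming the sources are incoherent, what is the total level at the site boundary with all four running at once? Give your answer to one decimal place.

76.4 dB SPL

Uncorrelated sources add in intensity (power), not in dB.
L_total = 10·log₁₀(10^(65.0/10) + 10^(75.3/10) + 10^(64.7/10) + 10^(66.1/10)) = 10·log₁₀(44070000) = 76.4 dB SPL.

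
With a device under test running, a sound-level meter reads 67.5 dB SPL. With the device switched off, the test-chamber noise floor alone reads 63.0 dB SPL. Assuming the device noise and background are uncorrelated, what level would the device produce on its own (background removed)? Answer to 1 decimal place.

Remove the background by subtracting linear intensities:
L_src = 10·log₁₀(10^(67.5/10) − 10^(63.0/10)) = 10·log₁₀(3628000) = 65.6 dB SPL.

65.6 dB SPL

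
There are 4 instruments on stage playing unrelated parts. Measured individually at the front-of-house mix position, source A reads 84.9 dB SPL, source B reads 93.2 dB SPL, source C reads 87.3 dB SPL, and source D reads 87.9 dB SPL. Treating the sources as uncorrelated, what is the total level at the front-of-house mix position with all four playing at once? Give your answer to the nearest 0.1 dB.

Incoherent sources sum as intensities:
L_total = 10·log₁₀(10^(84.9/10) + 10^(93.2/10) + 10^(87.3/10) + 10^(87.9/10)) = 10·log₁₀(3552000000) = 95.5 dB SPL.

95.5 dB SPL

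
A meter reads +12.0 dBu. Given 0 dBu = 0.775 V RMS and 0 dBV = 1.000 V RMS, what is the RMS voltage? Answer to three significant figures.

V = 0.775 V × 10^(+12.0/20).
= 0.775 × 3.981 = 3.09 V.

3.09 V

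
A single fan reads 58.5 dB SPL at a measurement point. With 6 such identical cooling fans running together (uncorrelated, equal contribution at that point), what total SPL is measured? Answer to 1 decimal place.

6 equal incoherent sources raise the level by 10·log₁₀(6) = 7.78 dB.
L_total = 58.5 + 7.78 = 66.3 dB SPL.

66.3 dB SPL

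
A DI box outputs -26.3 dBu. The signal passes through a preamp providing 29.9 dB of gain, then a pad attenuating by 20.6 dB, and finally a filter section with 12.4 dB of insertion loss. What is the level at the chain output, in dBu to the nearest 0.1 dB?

In dB, series stages simply add:
-26.3 + 29.9 − 20.6 − 12.4 = -29.4 dBu.

-29.4 dBu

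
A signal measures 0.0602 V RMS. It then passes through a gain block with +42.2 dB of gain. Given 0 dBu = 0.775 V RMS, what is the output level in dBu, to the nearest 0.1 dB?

Input level: 20·log₁₀(0.0602/0.775) = -22.19 dBu.
Output: -22.19 + 42.2 = +20.0 dBu.

+20.0 dBu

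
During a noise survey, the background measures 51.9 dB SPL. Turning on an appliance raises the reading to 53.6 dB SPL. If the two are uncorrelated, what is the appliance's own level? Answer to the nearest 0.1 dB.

48.7 dB SPL

Remove the background by subtracting linear intensities:
L_src = 10·log₁₀(10^(53.6/10) − 10^(51.9/10)) = 10·log₁₀(74210) = 48.7 dB SPL.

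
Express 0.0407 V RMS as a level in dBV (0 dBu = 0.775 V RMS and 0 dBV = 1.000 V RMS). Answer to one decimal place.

dBV = 20·log₁₀(V / 1.000 V).
20·log₁₀(0.0407/1.000) = -27.8 dBV.

-27.8 dBV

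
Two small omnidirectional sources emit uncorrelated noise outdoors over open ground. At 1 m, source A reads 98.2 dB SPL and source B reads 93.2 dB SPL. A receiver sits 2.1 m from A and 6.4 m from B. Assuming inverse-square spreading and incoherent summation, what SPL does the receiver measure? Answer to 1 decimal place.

91.9 dB SPL

At the listener: L_A = 98.2 − 20·log₁₀(2.1) = 91.76 dB; L_B = 93.2 − 20·log₁₀(6.4) = 77.08 dB.
Combined: 10·log₁₀(10^(91.76/10)+10^(77.08/10)) = 91.9 dB SPL.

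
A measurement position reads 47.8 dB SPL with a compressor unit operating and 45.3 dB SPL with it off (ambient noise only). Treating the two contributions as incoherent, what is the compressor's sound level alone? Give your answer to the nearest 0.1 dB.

Background correction is a power subtraction:
L_src = 10·log₁₀(10^(47.8/10) − 10^(45.3/10)) = 10·log₁₀(26370) = 44.2 dB SPL.

44.2 dB SPL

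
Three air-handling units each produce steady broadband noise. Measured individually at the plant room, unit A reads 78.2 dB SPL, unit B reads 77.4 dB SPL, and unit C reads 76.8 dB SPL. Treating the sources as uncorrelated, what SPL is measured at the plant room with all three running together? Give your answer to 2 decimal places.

82.28 dB SPL

Add the sources as powers (linear), then convert back to dB:
L_total = 10·log₁₀(10^(78.2/10) + 10^(77.4/10) + 10^(76.8/10)) = 10·log₁₀(168900000) = 82.28 dB SPL.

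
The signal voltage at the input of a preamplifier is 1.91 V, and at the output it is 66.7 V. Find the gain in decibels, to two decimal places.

30.86 dB

For a voltage ratio, dB = 20·log₁₀(V₂/V₁).
20·log₁₀(66.7/1.91) = 20·log₁₀(34.92) = 30.86 dB.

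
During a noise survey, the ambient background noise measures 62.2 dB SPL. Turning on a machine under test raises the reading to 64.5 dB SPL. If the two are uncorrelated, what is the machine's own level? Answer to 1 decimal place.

Subtract intensities: L_src = 10·log₁₀(10^(L_total/10) − 10^(L_bg/10)).
L_src = 10·log₁₀(10^(64.5/10) − 10^(62.2/10)) = 10·log₁₀(1159000) = 60.6 dB SPL.

60.6 dB SPL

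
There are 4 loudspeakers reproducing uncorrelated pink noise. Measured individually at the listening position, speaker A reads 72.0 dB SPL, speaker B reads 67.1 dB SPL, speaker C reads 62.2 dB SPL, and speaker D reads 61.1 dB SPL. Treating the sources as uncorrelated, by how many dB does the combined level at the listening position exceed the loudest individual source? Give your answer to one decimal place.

Add the sources as powers (linear), then convert back to dB:
L_total = 10·log₁₀(10^(72.0/10) + 10^(67.1/10) + 10^(62.2/10) + 10^(61.1/10)) = 73.79 dB SPL.
Excess over the loudest (72.0 dB): 73.79 − 72.0 = 1.8 dB.

1.8 dB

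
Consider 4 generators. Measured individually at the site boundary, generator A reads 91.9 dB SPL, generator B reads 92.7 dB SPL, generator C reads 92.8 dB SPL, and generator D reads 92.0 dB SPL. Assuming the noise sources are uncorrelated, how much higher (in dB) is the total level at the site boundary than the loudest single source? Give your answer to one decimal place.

5.6 dB

Uncorrelated sources add in intensity (power), not in dB.
L_total = 10·log₁₀(10^(91.9/10) + 10^(92.7/10) + 10^(92.8/10) + 10^(92.0/10)) = 98.39 dB SPL.
Excess over the loudest (92.8 dB): 98.39 − 92.8 = 5.6 dB.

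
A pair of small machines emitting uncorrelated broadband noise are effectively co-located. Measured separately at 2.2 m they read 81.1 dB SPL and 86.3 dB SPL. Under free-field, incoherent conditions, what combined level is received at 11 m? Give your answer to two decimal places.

Combined at 2.2 m: 10·log₁₀(10^(81.1/10)+10^(86.3/10)) = 87.446 dB SPL.
Then apply −20·log₁₀(11/2.2) = -13.979 dB → 73.47 dB SPL.

73.47 dB SPL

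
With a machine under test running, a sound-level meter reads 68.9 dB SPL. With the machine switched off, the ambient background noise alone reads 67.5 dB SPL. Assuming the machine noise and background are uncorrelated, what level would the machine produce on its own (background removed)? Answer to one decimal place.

Background correction is a power subtraction:
L_src = 10·log₁₀(10^(68.9/10) − 10^(67.5/10)) = 10·log₁₀(2139000) = 63.3 dB SPL.

63.3 dB SPL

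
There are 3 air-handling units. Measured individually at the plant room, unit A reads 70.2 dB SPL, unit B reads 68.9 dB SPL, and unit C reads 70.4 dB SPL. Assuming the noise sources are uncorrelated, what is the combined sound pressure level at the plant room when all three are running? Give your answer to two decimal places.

Uncorrelated sources add in intensity (power), not in dB.
L_total = 10·log₁₀(10^(70.2/10) + 10^(68.9/10) + 10^(70.4/10)) = 10·log₁₀(29200000) = 74.65 dB SPL.

74.65 dB SPL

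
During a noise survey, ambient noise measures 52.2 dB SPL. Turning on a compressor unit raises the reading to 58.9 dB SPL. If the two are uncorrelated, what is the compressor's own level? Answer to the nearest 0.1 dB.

57.9 dB SPL

Subtract intensities: L_src = 10·log₁₀(10^(L_total/10) − 10^(L_bg/10)).
L_src = 10·log₁₀(10^(58.9/10) − 10^(52.2/10)) = 10·log₁₀(610300) = 57.9 dB SPL.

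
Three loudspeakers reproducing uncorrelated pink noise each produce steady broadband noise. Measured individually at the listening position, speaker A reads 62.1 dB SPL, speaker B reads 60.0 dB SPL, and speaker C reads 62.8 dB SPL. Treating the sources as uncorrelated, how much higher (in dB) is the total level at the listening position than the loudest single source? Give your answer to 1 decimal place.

3.8 dB

Add the sources as powers (linear), then convert back to dB:
L_total = 10·log₁₀(10^(62.1/10) + 10^(60.0/10) + 10^(62.8/10)) = 66.56 dB SPL.
Excess over the loudest (62.8 dB): 66.56 − 62.8 = 3.8 dB.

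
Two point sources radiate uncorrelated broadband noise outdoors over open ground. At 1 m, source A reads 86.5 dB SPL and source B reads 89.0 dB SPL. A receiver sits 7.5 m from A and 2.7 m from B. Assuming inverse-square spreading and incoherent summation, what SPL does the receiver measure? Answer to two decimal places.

At the listener: L_A = 86.5 − 20·log₁₀(7.5) = 68.999 dB; L_B = 89.0 − 20·log₁₀(2.7) = 80.373 dB.
Combined: 10·log₁₀(10^(68.999/10)+10^(80.373/10)) = 80.68 dB SPL.

80.68 dB SPL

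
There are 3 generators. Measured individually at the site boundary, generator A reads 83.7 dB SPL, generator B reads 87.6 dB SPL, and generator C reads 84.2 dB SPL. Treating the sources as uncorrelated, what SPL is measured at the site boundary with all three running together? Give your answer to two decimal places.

90.31 dB SPL

Uncorrelated sources add in intensity (power), not in dB.
L_total = 10·log₁₀(10^(83.7/10) + 10^(87.6/10) + 10^(84.2/10)) = 10·log₁₀(1073000000) = 90.31 dB SPL.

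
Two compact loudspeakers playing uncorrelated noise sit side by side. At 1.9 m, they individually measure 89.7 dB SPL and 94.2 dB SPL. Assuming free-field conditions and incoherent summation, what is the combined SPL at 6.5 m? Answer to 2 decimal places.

84.84 dB SPL

Combined at 1.9 m: 10·log₁₀(10^(89.7/10)+10^(94.2/10)) = 95.519 dB SPL.
Then apply −20·log₁₀(6.5/1.9) = -10.683 dB → 84.84 dB SPL.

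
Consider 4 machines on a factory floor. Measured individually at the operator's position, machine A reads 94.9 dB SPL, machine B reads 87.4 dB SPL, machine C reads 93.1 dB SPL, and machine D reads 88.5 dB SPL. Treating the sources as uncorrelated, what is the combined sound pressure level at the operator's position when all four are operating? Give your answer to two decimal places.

98.05 dB SPL

Uncorrelated sources add in intensity (power), not in dB.
L_total = 10·log₁₀(10^(94.9/10) + 10^(87.4/10) + 10^(93.1/10) + 10^(88.5/10)) = 10·log₁₀(6390000000) = 98.05 dB SPL.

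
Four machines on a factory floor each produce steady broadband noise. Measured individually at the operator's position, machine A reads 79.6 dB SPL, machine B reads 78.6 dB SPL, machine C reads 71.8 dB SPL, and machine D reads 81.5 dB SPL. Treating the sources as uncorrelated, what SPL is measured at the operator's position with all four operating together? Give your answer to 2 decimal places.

85.05 dB SPL

Uncorrelated sources add in intensity (power), not in dB.
L_total = 10·log₁₀(10^(79.6/10) + 10^(78.6/10) + 10^(71.8/10) + 10^(81.5/10)) = 10·log₁₀(320000000) = 85.05 dB SPL.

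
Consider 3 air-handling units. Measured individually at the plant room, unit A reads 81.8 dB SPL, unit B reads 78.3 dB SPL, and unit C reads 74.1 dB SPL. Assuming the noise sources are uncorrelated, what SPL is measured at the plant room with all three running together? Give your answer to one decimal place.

83.9 dB SPL

Incoherent sources sum as intensities:
L_total = 10·log₁₀(10^(81.8/10) + 10^(78.3/10) + 10^(74.1/10)) = 10·log₁₀(244700000) = 83.9 dB SPL.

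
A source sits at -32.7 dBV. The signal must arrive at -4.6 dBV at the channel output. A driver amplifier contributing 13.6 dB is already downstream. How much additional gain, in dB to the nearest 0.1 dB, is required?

14.5 dB

The required make-up gain is the shortfall in the dB sum.
G = -4.6 − (-32.7) − 13.6 = 14.5 dB.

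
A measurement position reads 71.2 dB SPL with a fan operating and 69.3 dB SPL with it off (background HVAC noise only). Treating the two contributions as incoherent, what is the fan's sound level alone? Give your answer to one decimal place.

Subtract intensities: L_src = 10·log₁₀(10^(L_total/10) − 10^(L_bg/10)).
L_src = 10·log₁₀(10^(71.2/10) − 10^(69.3/10)) = 10·log₁₀(4671000) = 66.7 dB SPL.

66.7 dB SPL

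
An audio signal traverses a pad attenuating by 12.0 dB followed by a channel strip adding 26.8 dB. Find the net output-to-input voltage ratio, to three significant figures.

Net gain = (−12.0) + 26.8 = 14.8 dB.
Voltage ratio = 10^(14.8/20) = 5.50.

5.50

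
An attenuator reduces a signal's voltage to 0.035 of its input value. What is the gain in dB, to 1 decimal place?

-29.1 dB

For a voltage ratio, dB = 20·log₁₀(V₂/V₁).
20·log₁₀(0.035) = -29.1 dB.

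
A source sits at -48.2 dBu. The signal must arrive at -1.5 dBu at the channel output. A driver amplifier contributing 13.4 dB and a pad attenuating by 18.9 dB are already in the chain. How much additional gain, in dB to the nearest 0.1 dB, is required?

52.2 dB

The required make-up gain is the shortfall in the dB sum.
G = -1.5 − (-48.2) − 13.4 + 18.9 = 52.2 dB.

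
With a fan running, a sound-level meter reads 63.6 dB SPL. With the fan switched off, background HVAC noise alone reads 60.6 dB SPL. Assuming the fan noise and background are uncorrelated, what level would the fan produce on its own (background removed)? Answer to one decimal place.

60.6 dB SPL

Subtract intensities: L_src = 10·log₁₀(10^(L_total/10) − 10^(L_bg/10)).
L_src = 10·log₁₀(10^(63.6/10) − 10^(60.6/10)) = 10·log₁₀(1143000) = 60.6 dB SPL.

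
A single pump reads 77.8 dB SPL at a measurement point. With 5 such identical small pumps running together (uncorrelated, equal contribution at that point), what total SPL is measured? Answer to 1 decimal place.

5 equal incoherent sources raise the level by 10·log₁₀(5) = 6.99 dB.
L_total = 77.8 + 6.99 = 84.8 dB SPL.

84.8 dB SPL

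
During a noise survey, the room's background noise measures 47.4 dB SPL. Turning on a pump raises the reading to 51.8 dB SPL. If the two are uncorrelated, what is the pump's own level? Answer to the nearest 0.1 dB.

Remove the background by subtracting linear intensities:
L_src = 10·log₁₀(10^(51.8/10) − 10^(47.4/10)) = 10·log₁₀(96400) = 49.8 dB SPL.

49.8 dB SPL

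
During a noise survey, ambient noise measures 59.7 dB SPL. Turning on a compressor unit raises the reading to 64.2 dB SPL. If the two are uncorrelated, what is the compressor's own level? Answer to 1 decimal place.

Background correction is a power subtraction:
L_src = 10·log₁₀(10^(64.2/10) − 10^(59.7/10)) = 10·log₁₀(1697000) = 62.3 dB SPL.

62.3 dB SPL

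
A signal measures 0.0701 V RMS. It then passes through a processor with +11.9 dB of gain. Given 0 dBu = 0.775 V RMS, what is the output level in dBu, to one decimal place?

-9.0 dBu

Input level: 20·log₁₀(0.0701/0.775) = -20.87 dBu.
Output: -20.87 + 11.9 = -9.0 dBu.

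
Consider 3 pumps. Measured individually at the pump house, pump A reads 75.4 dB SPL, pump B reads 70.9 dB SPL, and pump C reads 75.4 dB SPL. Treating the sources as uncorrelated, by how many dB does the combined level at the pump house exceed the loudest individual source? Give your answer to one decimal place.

3.7 dB

Uncorrelated sources add in intensity (power), not in dB.
L_total = 10·log₁₀(10^(75.4/10) + 10^(70.9/10) + 10^(75.4/10)) = 79.12 dB SPL.
Excess over the loudest (75.4 dB): 79.12 − 75.4 = 3.7 dB.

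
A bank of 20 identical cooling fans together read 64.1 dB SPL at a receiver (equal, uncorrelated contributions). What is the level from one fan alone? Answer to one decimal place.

51.1 dB SPL

20 equal incoherent sources add 10·log₁₀(20) = 13.01 dB over one source.
L_one = 64.1 − 13.01 = 51.1 dB SPL.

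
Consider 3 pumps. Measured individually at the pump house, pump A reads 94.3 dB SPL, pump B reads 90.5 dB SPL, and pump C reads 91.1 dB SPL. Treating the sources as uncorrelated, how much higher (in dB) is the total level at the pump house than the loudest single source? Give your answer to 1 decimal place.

2.8 dB

Incoherent sources sum as intensities:
L_total = 10·log₁₀(10^(94.3/10) + 10^(90.5/10) + 10^(91.1/10)) = 97.08 dB SPL.
Excess over the loudest (94.3 dB): 97.08 − 94.3 = 2.8 dB.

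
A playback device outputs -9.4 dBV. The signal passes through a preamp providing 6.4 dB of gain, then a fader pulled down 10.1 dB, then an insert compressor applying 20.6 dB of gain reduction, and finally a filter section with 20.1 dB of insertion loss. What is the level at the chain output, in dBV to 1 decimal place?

In dB, series stages simply add:
-9.4 + 6.4 − 10.1 − 20.6 − 20.1 = -53.8 dBV.

-53.8 dBV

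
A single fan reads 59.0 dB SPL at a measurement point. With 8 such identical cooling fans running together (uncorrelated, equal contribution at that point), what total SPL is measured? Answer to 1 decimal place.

8 equal incoherent sources raise the level by 10·log₁₀(8) = 9.03 dB.
L_total = 59.0 + 9.03 = 68.0 dB SPL.

68.0 dB SPL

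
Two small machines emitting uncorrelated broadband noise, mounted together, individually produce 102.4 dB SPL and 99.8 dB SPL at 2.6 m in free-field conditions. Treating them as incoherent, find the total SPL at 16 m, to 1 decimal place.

88.5 dB SPL

Combined at 2.6 m: 10·log₁₀(10^(102.4/10)+10^(99.8/10)) = 104.30 dB SPL.
Then apply −20·log₁₀(16/2.6) = -15.78 dB → 88.5 dB SPL.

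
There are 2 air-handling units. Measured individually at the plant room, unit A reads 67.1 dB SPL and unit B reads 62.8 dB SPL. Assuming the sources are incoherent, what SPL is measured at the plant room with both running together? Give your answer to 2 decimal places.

68.47 dB SPL

Incoherent sources sum as intensities:
L_total = 10·log₁₀(10^(67.1/10) + 10^(62.8/10)) = 10·log₁₀(7034000) = 68.47 dB SPL.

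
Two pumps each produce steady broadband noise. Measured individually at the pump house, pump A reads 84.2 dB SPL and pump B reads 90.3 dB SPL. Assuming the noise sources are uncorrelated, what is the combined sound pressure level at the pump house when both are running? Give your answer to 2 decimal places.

Add the sources as powers (linear), then convert back to dB:
L_total = 10·log₁₀(10^(84.2/10) + 10^(90.3/10)) = 10·log₁₀(1335000000) = 91.25 dB SPL.

91.25 dB SPL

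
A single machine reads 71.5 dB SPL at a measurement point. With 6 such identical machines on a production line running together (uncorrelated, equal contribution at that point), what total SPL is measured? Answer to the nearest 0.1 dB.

79.3 dB SPL

6 equal incoherent sources raise the level by 10·log₁₀(6) = 7.78 dB.
L_total = 71.5 + 7.78 = 79.3 dB SPL.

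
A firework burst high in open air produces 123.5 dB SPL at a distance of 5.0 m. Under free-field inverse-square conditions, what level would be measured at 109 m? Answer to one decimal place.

For a point source in a free field, ΔL = −20·log₁₀(d₂/d₁).
ΔL = −20·log₁₀(109/5.0) = -26.77 dB, so L₂ = 123.5 + (-26.77) = 96.7 dB SPL.

96.7 dB SPL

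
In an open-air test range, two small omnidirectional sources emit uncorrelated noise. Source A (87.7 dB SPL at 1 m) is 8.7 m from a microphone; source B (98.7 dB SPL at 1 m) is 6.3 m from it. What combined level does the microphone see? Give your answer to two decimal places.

82.89 dB SPL

At the listener: L_A = 87.7 − 20·log₁₀(8.7) = 68.910 dB; L_B = 98.7 − 20·log₁₀(6.3) = 82.713 dB.
Combined: 10·log₁₀(10^(68.910/10)+10^(82.713/10)) = 82.89 dB SPL.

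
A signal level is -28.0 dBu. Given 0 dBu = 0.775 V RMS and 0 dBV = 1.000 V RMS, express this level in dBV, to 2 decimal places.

The offset between the scales is 20·log₁₀(0.775/1.000) = −2.214 dB.
So dBV = -28.0 − 2.214 = -30.21 dBV.

-30.21 dBV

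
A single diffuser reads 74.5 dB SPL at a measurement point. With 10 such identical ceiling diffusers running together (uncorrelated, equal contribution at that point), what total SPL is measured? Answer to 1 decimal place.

10 equal incoherent sources raise the level by 10·log₁₀(10) = 10.00 dB.
L_total = 74.5 + 10.00 = 84.5 dB SPL.

84.5 dB SPL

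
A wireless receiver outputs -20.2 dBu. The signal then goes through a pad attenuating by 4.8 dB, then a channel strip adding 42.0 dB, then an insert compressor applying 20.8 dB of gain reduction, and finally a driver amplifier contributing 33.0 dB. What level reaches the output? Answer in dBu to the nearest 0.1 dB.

+29.2 dBu

Cascaded gains and losses add directly in dB.
-20.2 − 4.8 + 42.0 − 20.8 + 33.0 = +29.2 dBu.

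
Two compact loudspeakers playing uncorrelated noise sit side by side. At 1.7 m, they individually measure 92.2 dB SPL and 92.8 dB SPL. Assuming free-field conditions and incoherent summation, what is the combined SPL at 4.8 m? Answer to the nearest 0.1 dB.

Combined at 1.7 m: 10·log₁₀(10^(92.2/10)+10^(92.8/10)) = 95.52 dB SPL.
Then apply −20·log₁₀(4.8/1.7) = -9.02 dB → 86.5 dB SPL.

86.5 dB SPL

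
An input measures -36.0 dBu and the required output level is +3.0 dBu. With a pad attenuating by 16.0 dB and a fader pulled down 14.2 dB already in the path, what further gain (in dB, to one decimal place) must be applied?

The required make-up gain is the shortfall in the dB sum.
G = +3.0 − (-36.0) + 16.0 + 14.2 = 69.2 dB.

69.2 dB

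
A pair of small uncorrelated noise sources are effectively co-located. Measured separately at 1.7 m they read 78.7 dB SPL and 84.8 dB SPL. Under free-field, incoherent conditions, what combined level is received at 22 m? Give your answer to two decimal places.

63.51 dB SPL

Combined at 1.7 m: 10·log₁₀(10^(78.7/10)+10^(84.8/10)) = 85.753 dB SPL.
Then apply −20·log₁₀(22/1.7) = -22.239 dB → 63.51 dB SPL.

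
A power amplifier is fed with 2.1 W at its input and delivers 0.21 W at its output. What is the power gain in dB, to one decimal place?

Power ratio → dB uses the 10·log₁₀ form:
10·log₁₀(0.21/2.1) = 10·log₁₀(0.1000) = -10.0 dB.

-10.0 dB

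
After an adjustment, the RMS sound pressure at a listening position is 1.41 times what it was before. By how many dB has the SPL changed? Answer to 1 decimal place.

Sound pressure is an amplitude quantity: ΔL = 20·log₁₀(p₂/p₁).
20·log₁₀(1.41) = 3.0 dB.

3.0 dB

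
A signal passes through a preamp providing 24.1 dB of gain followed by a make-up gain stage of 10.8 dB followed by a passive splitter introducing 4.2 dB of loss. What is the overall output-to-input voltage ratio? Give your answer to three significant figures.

34.3

Net gain = 24.1 + 10.8 + (−4.2) = 30.7 dB.
Voltage ratio = 10^(30.7/20) = 34.3.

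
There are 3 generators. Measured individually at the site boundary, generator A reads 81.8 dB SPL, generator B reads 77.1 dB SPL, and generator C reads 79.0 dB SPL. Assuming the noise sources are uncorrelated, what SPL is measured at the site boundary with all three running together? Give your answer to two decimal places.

Uncorrelated sources add in intensity (power), not in dB.
L_total = 10·log₁₀(10^(81.8/10) + 10^(77.1/10) + 10^(79.0/10)) = 10·log₁₀(282100000) = 84.50 dB SPL.

84.50 dB SPL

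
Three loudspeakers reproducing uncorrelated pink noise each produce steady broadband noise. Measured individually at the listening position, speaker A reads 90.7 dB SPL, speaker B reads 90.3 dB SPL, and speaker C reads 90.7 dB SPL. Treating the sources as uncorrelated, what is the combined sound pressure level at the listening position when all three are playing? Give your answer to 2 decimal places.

95.34 dB SPL

Incoherent sources sum as intensities:
L_total = 10·log₁₀(10^(90.7/10) + 10^(90.3/10) + 10^(90.7/10)) = 10·log₁₀(3421000000) = 95.34 dB SPL.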